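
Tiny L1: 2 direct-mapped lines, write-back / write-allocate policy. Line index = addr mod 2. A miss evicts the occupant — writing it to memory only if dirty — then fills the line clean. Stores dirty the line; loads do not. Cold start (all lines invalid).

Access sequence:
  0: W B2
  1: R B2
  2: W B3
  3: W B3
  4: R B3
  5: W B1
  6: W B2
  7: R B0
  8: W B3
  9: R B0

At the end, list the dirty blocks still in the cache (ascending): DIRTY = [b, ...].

  0 | W B2 → L0 miss [D]
  1 | R B2 → L0 hit [D]
  2 | W B3 → L1 miss [D]
  3 | W B3 → L1 hit [D]
  4 | R B3 → L1 hit [D]
  5 | W B1 → L1 miss wb→B3 [D]
  6 | W B2 → L0 hit [D]
  7 | R B0 → L0 miss wb→B2 [-]
  8 | W B3 → L1 miss wb→B1 [D]
  9 | R B0 → L0 hit [-]

DIRTY = [3]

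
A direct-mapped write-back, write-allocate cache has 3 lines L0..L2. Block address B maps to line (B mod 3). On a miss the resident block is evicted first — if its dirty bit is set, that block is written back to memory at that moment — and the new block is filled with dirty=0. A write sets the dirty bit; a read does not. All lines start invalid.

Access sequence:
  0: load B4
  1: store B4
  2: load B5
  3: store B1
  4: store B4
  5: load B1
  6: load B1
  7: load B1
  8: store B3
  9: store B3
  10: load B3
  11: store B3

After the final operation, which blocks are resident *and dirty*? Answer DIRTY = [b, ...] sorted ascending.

  0 | R B4 → L1 miss [-]
  1 | W B4 → L1 hit [D]
  2 | R B5 → L2 miss [-]
  3 | W B1 → L1 miss wb→B4 [D]
  4 | W B4 → L1 miss wb→B1 [D]
  5 | R B1 → L1 miss wb→B4 [-]
  6 | R B1 → L1 hit [-]
  7 | R B1 → L1 hit [-]
  8 | W B3 → L0 miss [D]
  9 | W B3 → L0 hit [D]
  10 | R B3 → L0 hit [D]
  11 | W B3 → L0 hit [D]

DIRTY = [3]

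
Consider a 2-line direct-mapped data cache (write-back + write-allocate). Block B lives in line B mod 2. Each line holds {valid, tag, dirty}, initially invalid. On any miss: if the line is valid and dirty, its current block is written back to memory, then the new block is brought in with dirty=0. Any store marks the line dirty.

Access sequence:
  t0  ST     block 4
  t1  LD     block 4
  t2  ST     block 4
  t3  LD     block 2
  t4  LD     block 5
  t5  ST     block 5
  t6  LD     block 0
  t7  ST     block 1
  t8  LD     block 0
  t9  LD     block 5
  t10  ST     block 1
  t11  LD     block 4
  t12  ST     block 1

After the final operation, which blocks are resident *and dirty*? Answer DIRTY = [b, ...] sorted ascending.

DIRTY = [1]

0: W B4 -> L0 miss  d=D]
1: R B4 -> L0 hit  d=D]
2: W B4 -> L0 hit  d=D]
3: R B2 -> L0 miss wb->B4  d=-]
4: R B5 -> L1 miss  d=-]
5: W B5 -> L1 hit  d=D]
6: R B0 -> L0 miss  d=-]
7: W B1 -> L1 miss wb->B5  d=D]
8: R B0 -> L0 hit  d=-]
9: R B5 -> L1 miss wb->B1  d=-]
10: W B1 -> L1 miss  d=D]
11: R B4 -> L0 miss  d=-]
12: W B1 -> L1 hit  d=D]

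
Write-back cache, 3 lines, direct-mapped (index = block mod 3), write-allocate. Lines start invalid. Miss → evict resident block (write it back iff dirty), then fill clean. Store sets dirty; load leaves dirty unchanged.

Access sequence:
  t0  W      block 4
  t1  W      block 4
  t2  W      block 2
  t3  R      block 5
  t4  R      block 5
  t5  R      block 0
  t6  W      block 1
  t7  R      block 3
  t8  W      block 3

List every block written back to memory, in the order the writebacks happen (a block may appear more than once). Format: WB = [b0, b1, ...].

  0 | W B4 → L1 miss [D]
  1 | W B4 → L1 hit [D]
  2 | W B2 → L2 miss [D]
  3 | R B5 → L2 miss wb→B2 [-]
  4 | R B5 → L2 hit [-]
  5 | R B0 → L0 miss [-]
  6 | W B1 → L1 miss wb→B4 [D]
  7 | R B3 → L0 miss [-]
  8 | W B3 → L0 hit [D]

WB = [2, 4]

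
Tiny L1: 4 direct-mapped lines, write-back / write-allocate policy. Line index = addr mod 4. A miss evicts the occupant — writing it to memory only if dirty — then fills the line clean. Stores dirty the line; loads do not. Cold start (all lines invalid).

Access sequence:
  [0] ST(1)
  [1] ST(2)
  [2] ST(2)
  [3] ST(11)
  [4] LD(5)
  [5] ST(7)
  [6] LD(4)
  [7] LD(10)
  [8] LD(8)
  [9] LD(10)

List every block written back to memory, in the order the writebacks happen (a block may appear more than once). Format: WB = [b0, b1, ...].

WB = [1, 11, 2]

0: W B1 -> L1 miss  d=D]
1: W B2 -> L2 miss  d=D]
2: W B2 -> L2 hit  d=D]
3: W B11 -> L3 miss  d=D]
4: R B5 -> L1 miss wb->B1  d=-]
5: W B7 -> L3 miss wb->B11  d=D]
6: R B4 -> L0 miss  d=-]
7: R B10 -> L2 miss wb->B2  d=-]
8: R B8 -> L0 miss  d=-]
9: R B10 -> L2 hit  d=-]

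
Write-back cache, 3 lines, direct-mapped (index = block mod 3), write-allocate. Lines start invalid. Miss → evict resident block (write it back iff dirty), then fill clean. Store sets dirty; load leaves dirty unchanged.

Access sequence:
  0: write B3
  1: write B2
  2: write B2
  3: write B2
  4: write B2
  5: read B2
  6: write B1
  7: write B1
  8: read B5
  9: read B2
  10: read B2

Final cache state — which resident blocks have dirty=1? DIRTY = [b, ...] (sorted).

DIRTY = [1, 3]

0: W B3 -> L0 miss  d=D]
1: W B2 -> L2 miss  d=D]
2: W B2 -> L2 hit  d=D]
3: W B2 -> L2 hit  d=D]
4: W B2 -> L2 hit  d=D]
5: R B2 -> L2 hit  d=D]
6: W B1 -> L1 miss  d=D]
7: W B1 -> L1 hit  d=D]
8: R B5 -> L2 miss wb->B2  d=-]
9: R B2 -> L2 miss  d=-]
10: R B2 -> L2 hit  d=-]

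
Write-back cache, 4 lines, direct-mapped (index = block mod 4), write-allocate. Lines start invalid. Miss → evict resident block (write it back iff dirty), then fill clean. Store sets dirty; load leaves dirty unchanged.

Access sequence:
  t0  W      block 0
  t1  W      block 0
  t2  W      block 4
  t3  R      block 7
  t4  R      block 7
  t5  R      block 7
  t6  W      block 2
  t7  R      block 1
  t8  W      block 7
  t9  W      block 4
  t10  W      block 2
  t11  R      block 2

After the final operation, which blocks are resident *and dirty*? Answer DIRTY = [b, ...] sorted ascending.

DIRTY = [2, 4, 7]

0: W B0 -> L0 miss  d=D]
1: W B0 -> L0 hit  d=D]
2: W B4 -> L0 miss wb->B0  d=D]
3: R B7 -> L3 miss  d=-]
4: R B7 -> L3 hit  d=-]
5: R B7 -> L3 hit  d=-]
6: W B2 -> L2 miss  d=D]
7: R B1 -> L1 miss  d=-]
8: W B7 -> L3 hit  d=D]
9: W B4 -> L0 hit  d=D]
10: W B2 -> L2 hit  d=D]
11: R B2 -> L2 hit  d=D]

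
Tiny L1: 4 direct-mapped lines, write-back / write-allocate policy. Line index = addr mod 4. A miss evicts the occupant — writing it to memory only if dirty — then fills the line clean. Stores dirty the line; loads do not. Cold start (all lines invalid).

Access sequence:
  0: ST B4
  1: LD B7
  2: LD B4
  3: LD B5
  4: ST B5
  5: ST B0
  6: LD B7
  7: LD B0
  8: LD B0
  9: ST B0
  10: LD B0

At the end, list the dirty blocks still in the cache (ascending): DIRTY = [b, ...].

  0 | W B4 → L0 miss [D]
  1 | R B7 → L3 miss [-]
  2 | R B4 → L0 hit [D]
  3 | R B5 → L1 miss [-]
  4 | W B5 → L1 hit [D]
  5 | W B0 → L0 miss wb→B4 [D]
  6 | R B7 → L3 hit [-]
  7 | R B0 → L0 hit [D]
  8 | R B0 → L0 hit [D]
  9 | W B0 → L0 hit [D]
  10 | R B0 → L0 hit [D]

DIRTY = [0, 5]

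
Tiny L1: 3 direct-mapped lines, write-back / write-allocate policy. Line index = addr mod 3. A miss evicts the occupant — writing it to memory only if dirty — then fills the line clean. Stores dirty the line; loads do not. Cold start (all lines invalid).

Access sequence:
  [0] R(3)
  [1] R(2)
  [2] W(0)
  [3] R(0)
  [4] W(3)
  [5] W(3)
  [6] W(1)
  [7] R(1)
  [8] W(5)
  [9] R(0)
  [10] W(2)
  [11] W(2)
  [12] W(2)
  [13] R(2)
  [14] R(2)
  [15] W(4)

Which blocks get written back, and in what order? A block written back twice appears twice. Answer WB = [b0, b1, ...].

0: R B3 → L0 miss [-]
1: R B2 → L2 miss [-]
2: W B0 → L0 miss [D]
3: R B0 → L0 hit [D]
4: W B3 → L0 miss wb→B0 [D]
5: W B3 → L0 hit [D]
6: W B1 → L1 miss [D]
7: R B1 → L1 hit [D]
8: W B5 → L2 miss [D]
9: R B0 → L0 miss wb→B3 [-]
10: W B2 → L2 miss wb→B5 [D]
11: W B2 → L2 hit [D]
12: W B2 → L2 hit [D]
13: R B2 → L2 hit [D]
14: R B2 → L2 hit [D]
15: W B4 → L1 miss wb→B1 [D]

WB = [0, 3, 5, 1]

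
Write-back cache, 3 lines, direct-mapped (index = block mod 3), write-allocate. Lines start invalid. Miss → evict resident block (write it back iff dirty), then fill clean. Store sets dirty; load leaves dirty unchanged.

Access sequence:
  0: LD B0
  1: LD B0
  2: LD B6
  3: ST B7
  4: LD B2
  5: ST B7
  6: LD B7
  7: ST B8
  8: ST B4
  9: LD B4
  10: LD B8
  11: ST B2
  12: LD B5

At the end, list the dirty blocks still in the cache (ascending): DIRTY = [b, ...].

DIRTY = [4]

0: R B0 → L0 miss [-]
1: R B0 → L0 hit [-]
2: R B6 → L0 miss [-]
3: W B7 → L1 miss [D]
4: R B2 → L2 miss [-]
5: W B7 → L1 hit [D]
6: R B7 → L1 hit [D]
7: W B8 → L2 miss [D]
8: W B4 → L1 miss wb→B7 [D]
9: R B4 → L1 hit [D]
10: R B8 → L2 hit [D]
11: W B2 → L2 miss wb→B8 [D]
12: R B5 → L2 miss wb→B2 [-]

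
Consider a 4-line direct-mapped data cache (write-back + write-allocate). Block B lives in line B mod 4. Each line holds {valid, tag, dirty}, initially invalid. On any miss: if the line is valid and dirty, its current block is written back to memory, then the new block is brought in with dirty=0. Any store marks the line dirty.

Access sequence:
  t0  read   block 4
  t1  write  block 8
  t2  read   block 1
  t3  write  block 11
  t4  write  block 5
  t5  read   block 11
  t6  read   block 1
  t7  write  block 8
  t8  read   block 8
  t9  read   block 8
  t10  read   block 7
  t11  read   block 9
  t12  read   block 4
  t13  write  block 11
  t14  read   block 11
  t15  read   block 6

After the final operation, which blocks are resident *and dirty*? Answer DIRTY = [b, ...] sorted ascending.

DIRTY = [11]

  0 | R B4 → L0 miss [-]
  1 | W B8 → L0 miss [D]
  2 | R B1 → L1 miss [-]
  3 | W B11 → L3 miss [D]
  4 | W B5 → L1 miss [D]
  5 | R B11 → L3 hit [D]
  6 | R B1 → L1 miss wb→B5 [-]
  7 | W B8 → L0 hit [D]
  8 | R B8 → L0 hit [D]
  9 | R B8 → L0 hit [D]
  10 | R B7 → L3 miss wb→B11 [-]
  11 | R B9 → L1 miss [-]
  12 | R B4 → L0 miss wb→B8 [-]
  13 | W B11 → L3 miss [D]
  14 | R B11 → L3 hit [D]
  15 | R B6 → L2 miss [-]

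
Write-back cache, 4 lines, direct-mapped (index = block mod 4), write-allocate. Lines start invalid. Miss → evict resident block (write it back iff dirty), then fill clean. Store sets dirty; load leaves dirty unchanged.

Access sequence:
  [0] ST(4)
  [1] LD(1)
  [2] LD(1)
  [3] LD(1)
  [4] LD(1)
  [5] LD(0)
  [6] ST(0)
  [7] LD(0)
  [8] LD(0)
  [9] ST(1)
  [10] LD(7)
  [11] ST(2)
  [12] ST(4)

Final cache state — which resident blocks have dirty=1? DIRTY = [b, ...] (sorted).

  0 | W B4 → L0 miss [D]
  1 | R B1 → L1 miss [-]
  2 | R B1 → L1 hit [-]
  3 | R B1 → L1 hit [-]
  4 | R B1 → L1 hit [-]
  5 | R B0 → L0 miss wb→B4 [-]
  6 | W B0 → L0 hit [D]
  7 | R B0 → L0 hit [D]
  8 | R B0 → L0 hit [D]
  9 | W B1 → L1 hit [D]
  10 | R B7 → L3 miss [-]
  11 | W B2 → L2 miss [D]
  12 | W B4 → L0 miss wb→B0 [D]

DIRTY = [1, 2, 4]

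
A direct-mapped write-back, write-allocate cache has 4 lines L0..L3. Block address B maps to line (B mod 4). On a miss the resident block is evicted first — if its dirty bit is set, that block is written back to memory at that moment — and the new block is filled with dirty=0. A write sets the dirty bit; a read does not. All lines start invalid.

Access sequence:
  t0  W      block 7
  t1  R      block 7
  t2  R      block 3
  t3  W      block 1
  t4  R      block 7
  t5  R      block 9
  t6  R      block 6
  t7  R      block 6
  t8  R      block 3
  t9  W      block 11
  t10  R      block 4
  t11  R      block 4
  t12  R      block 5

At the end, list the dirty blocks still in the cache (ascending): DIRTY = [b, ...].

DIRTY = [11]

0: W B7 -> L3 miss  d=D]
1: R B7 -> L3 hit  d=D]
2: R B3 -> L3 miss wb->B7  d=-]
3: W B1 -> L1 miss  d=D]
4: R B7 -> L3 miss  d=-]
5: R B9 -> L1 miss wb->B1  d=-]
6: R B6 -> L2 miss  d=-]
7: R B6 -> L2 hit  d=-]
8: R B3 -> L3 miss  d=-]
9: W B11 -> L3 miss  d=D]
10: R B4 -> L0 miss  d=-]
11: R B4 -> L0 hit  d=-]
12: R B5 -> L1 miss  d=-]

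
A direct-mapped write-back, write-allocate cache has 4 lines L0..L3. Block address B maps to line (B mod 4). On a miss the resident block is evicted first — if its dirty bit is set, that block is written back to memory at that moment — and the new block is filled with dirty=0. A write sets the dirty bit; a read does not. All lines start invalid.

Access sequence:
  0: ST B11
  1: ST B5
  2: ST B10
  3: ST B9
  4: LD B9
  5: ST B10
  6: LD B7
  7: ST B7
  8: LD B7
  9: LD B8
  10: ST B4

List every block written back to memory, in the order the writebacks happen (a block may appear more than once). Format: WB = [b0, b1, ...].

0: W B11 → L3 miss [D]
1: W B5 → L1 miss [D]
2: W B10 → L2 miss [D]
3: W B9 → L1 miss wb→B5 [D]
4: R B9 → L1 hit [D]
5: W B10 → L2 hit [D]
6: R B7 → L3 miss wb→B11 [-]
7: W B7 → L3 hit [D]
8: R B7 → L3 hit [D]
9: R B8 → L0 miss [-]
10: W B4 → L0 miss [D]

WB = [5, 11]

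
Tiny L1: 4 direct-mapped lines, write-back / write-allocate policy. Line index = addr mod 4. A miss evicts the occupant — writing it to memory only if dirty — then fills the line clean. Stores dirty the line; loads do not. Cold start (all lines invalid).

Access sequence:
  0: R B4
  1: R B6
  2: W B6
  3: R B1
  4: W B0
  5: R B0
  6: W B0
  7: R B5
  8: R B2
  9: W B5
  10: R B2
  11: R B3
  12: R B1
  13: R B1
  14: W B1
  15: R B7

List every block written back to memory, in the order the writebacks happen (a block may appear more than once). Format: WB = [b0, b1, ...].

0: R B4 → L0 miss [-]
1: R B6 → L2 miss [-]
2: W B6 → L2 hit [D]
3: R B1 → L1 miss [-]
4: W B0 → L0 miss [D]
5: R B0 → L0 hit [D]
6: W B0 → L0 hit [D]
7: R B5 → L1 miss [-]
8: R B2 → L2 miss wb→B6 [-]
9: W B5 → L1 hit [D]
10: R B2 → L2 hit [-]
11: R B3 → L3 miss [-]
12: R B1 → L1 miss wb→B5 [-]
13: R B1 → L1 hit [-]
14: W B1 → L1 hit [D]
15: R B7 → L3 miss [-]

WB = [6, 5]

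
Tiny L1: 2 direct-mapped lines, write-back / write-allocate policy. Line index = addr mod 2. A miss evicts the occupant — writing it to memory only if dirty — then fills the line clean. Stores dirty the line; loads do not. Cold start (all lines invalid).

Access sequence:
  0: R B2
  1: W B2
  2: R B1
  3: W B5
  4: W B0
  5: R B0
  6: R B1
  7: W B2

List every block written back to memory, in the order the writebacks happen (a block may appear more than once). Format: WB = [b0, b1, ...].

0: R B2 → L0 miss [-]
1: W B2 → L0 hit [D]
2: R B1 → L1 miss [-]
3: W B5 → L1 miss [D]
4: W B0 → L0 miss wb→B2 [D]
5: R B0 → L0 hit [D]
6: R B1 → L1 miss wb→B5 [-]
7: W B2 → L0 miss wb→B0 [D]

WB = [2, 5, 0]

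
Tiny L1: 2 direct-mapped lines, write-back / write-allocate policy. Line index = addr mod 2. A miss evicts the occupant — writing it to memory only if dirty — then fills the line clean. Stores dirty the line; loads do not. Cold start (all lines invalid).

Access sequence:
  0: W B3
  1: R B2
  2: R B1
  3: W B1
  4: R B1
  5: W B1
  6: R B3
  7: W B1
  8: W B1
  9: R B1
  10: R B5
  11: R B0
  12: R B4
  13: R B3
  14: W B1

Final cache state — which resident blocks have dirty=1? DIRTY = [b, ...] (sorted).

DIRTY = [1]

  0 | W B3 → L1 miss [D]
  1 | R B2 → L0 miss [-]
  2 | R B1 → L1 miss wb→B3 [-]
  3 | W B1 → L1 hit [D]
  4 | R B1 → L1 hit [D]
  5 | W B1 → L1 hit [D]
  6 | R B3 → L1 miss wb→B1 [-]
  7 | W B1 → L1 miss [D]
  8 | W B1 → L1 hit [D]
  9 | R B1 → L1 hit [D]
  10 | R B5 → L1 miss wb→B1 [-]
  11 | R B0 → L0 miss [-]
  12 | R B4 → L0 miss [-]
  13 | R B3 → L1 miss [-]
  14 | W B1 → L1 miss [D]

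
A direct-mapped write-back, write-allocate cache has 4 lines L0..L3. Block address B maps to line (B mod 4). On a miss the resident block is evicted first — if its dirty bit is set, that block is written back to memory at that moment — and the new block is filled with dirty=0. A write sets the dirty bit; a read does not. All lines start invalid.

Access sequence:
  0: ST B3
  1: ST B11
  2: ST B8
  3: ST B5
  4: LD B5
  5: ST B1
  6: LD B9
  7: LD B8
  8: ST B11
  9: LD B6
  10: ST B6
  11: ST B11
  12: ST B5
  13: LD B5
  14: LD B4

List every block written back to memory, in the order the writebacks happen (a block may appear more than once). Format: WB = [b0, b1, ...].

WB = [3, 5, 1, 8]

  0 | W B3 → L3 miss [D]
  1 | W B11 → L3 miss wb→B3 [D]
  2 | W B8 → L0 miss [D]
  3 | W B5 → L1 miss [D]
  4 | R B5 → L1 hit [D]
  5 | W B1 → L1 miss wb→B5 [D]
  6 | R B9 → L1 miss wb→B1 [-]
  7 | R B8 → L0 hit [D]
  8 | W B11 → L3 hit [D]
  9 | R B6 → L2 miss [-]
  10 | W B6 → L2 hit [D]
  11 | W B11 → L3 hit [D]
  12 | W B5 → L1 miss [D]
  13 | R B5 → L1 hit [D]
  14 | R B4 → L0 miss wb→B8 [-]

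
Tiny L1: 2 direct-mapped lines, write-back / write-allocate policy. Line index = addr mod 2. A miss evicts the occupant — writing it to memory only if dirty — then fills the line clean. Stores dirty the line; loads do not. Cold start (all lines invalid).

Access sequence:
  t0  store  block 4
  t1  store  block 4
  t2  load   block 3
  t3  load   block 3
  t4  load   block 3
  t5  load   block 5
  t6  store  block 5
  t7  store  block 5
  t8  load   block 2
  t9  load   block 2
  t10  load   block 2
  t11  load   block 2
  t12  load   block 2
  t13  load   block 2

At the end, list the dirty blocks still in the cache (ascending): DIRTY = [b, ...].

  0 | W B4 → L0 miss [D]
  1 | W B4 → L0 hit [D]
  2 | R B3 → L1 miss [-]
  3 | R B3 → L1 hit [-]
  4 | R B3 → L1 hit [-]
  5 | R B5 → L1 miss [-]
  6 | W B5 → L1 hit [D]
  7 | W B5 → L1 hit [D]
  8 | R B2 → L0 miss wb→B4 [-]
  9 | R B2 → L0 hit [-]
  10 | R B2 → L0 hit [-]
  11 | R B2 → L0 hit [-]
  12 | R B2 → L0 hit [-]
  13 | R B2 → L0 hit [-]

DIRTY = [5]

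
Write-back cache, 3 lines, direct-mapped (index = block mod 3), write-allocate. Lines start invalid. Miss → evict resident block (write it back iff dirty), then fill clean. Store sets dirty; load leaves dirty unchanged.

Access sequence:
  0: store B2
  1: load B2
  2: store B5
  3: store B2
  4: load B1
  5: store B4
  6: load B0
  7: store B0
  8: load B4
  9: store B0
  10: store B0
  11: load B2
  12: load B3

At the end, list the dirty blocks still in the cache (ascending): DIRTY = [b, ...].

DIRTY = [2, 4]

0: W B2 → L2 miss [D]
1: R B2 → L2 hit [D]
2: W B5 → L2 miss wb→B2 [D]
3: W B2 → L2 miss wb→B5 [D]
4: R B1 → L1 miss [-]
5: W B4 → L1 miss [D]
6: R B0 → L0 miss [-]
7: W B0 → L0 hit [D]
8: R B4 → L1 hit [D]
9: W B0 → L0 hit [D]
10: W B0 → L0 hit [D]
11: R B2 → L2 hit [D]
12: R B3 → L0 miss wb→B0 [-]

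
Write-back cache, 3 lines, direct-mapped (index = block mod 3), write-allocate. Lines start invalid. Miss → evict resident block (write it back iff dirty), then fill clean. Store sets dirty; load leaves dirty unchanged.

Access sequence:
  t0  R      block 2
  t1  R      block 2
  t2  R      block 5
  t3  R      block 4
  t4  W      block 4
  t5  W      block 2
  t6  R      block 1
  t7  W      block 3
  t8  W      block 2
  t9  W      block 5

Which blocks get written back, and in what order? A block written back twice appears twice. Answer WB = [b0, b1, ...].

0: R B2 -> L2 miss  d=-]
1: R B2 -> L2 hit  d=-]
2: R B5 -> L2 miss  d=-]
3: R B4 -> L1 miss  d=-]
4: W B4 -> L1 hit  d=D]
5: W B2 -> L2 miss  d=D]
6: R B1 -> L1 miss wb->B4  d=-]
7: W B3 -> L0 miss  d=D]
8: W B2 -> L2 hit  d=D]
9: W B5 -> L2 miss wb->B2  d=D]

WB = [4, 2]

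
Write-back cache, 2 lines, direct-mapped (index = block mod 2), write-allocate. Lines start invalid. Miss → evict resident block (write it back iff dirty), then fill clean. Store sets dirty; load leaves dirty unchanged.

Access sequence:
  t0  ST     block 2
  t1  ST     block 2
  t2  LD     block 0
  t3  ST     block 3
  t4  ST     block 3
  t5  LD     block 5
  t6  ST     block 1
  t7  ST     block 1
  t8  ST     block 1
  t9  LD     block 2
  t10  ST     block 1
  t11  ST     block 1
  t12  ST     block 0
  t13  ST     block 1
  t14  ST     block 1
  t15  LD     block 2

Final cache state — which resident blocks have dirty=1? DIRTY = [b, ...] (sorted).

DIRTY = [1]

  0 | W B2 → L0 miss [D]
  1 | W B2 → L0 hit [D]
  2 | R B0 → L0 miss wb→B2 [-]
  3 | W B3 → L1 miss [D]
  4 | W B3 → L1 hit [D]
  5 | R B5 → L1 miss wb→B3 [-]
  6 | W B1 → L1 miss [D]
  7 | W B1 → L1 hit [D]
  8 | W B1 → L1 hit [D]
  9 | R B2 → L0 miss [-]
  10 | W B1 → L1 hit [D]
  11 | W B1 → L1 hit [D]
  12 | W B0 → L0 miss [D]
  13 | W B1 → L1 hit [D]
  14 | W B1 → L1 hit [D]
  15 | R B2 → L0 miss wb→B0 [-]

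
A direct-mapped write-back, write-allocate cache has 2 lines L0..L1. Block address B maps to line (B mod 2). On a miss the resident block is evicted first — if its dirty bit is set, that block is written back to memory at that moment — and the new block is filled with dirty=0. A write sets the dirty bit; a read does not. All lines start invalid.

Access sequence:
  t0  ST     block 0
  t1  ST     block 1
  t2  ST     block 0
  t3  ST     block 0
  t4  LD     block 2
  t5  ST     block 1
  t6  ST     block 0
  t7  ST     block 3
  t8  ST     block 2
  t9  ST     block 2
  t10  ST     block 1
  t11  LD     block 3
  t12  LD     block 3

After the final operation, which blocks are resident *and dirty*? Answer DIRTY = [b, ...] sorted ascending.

0: W B0 -> L0 miss  d=D]
1: W B1 -> L1 miss  d=D]
2: W B0 -> L0 hit  d=D]
3: W B0 -> L0 hit  d=D]
4: R B2 -> L0 miss wb->B0  d=-]
5: W B1 -> L1 hit  d=D]
6: W B0 -> L0 miss  d=D]
7: W B3 -> L1 miss wb->B1  d=D]
8: W B2 -> L0 miss wb->B0  d=D]
9: W B2 -> L0 hit  d=D]
10: W B1 -> L1 miss wb->B3  d=D]
11: R B3 -> L1 miss wb->B1  d=-]
12: R B3 -> L1 hit  d=-]

DIRTY = [2]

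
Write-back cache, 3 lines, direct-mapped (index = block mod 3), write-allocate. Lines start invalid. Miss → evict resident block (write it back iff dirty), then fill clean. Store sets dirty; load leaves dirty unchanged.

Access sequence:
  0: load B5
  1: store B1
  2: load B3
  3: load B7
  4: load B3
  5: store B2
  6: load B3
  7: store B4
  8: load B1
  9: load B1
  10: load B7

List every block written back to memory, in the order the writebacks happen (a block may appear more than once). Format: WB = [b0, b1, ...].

0: R B5 → L2 miss [-]
1: W B1 → L1 miss [D]
2: R B3 → L0 miss [-]
3: R B7 → L1 miss wb→B1 [-]
4: R B3 → L0 hit [-]
5: W B2 → L2 miss [D]
6: R B3 → L0 hit [-]
7: W B4 → L1 miss [D]
8: R B1 → L1 miss wb→B4 [-]
9: R B1 → L1 hit [-]
10: R B7 → L1 miss [-]

WB = [1, 4]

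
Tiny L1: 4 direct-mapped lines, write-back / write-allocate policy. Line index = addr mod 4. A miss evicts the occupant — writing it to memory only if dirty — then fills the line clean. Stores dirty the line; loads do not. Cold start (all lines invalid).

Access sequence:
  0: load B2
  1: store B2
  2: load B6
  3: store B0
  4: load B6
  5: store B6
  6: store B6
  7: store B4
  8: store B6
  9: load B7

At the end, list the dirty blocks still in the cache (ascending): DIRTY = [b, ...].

0: R B2 -> L2 miss  d=-]
1: W B2 -> L2 hit  d=D]
2: R B6 -> L2 miss wb->B2  d=-]
3: W B0 -> L0 miss  d=D]
4: R B6 -> L2 hit  d=-]
5: W B6 -> L2 hit  d=D]
6: W B6 -> L2 hit  d=D]
7: W B4 -> L0 miss wb->B0  d=D]
8: W B6 -> L2 hit  d=D]
9: R B7 -> L3 miss  d=-]

DIRTY = [4, 6]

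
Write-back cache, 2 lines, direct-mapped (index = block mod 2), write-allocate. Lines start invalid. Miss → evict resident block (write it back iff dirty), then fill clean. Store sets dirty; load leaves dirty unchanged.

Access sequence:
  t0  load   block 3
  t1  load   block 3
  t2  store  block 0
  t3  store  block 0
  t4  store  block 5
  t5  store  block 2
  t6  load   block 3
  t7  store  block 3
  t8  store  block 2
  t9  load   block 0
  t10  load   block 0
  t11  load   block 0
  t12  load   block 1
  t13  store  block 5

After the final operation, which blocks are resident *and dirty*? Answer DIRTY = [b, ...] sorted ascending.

DIRTY = [5]

  0 | R B3 → L1 miss [-]
  1 | R B3 → L1 hit [-]
  2 | W B0 → L0 miss [D]
  3 | W B0 → L0 hit [D]
  4 | W B5 → L1 miss [D]
  5 | W B2 → L0 miss wb→B0 [D]
  6 | R B3 → L1 miss wb→B5 [-]
  7 | W B3 → L1 hit [D]
  8 | W B2 → L0 hit [D]
  9 | R B0 → L0 miss wb→B2 [-]
  10 | R B0 → L0 hit [-]
  11 | R B0 → L0 hit [-]
  12 | R B1 → L1 miss wb→B3 [-]
  13 | W B5 → L1 miss [D]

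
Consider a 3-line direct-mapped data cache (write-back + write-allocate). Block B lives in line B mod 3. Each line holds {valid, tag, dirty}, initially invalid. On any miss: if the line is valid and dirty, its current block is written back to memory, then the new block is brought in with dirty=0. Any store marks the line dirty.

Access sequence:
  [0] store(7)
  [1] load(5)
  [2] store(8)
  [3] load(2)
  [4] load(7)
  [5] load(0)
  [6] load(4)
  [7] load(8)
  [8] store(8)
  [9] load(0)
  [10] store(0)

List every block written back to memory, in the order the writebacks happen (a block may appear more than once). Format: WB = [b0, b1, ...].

WB = [8, 7]

0: W B7 → L1 miss [D]
1: R B5 → L2 miss [-]
2: W B8 → L2 miss [D]
3: R B2 → L2 miss wb→B8 [-]
4: R B7 → L1 hit [D]
5: R B0 → L0 miss [-]
6: R B4 → L1 miss wb→B7 [-]
7: R B8 → L2 miss [-]
8: W B8 → L2 hit [D]
9: R B0 → L0 hit [-]
10: W B0 → L0 hit [D]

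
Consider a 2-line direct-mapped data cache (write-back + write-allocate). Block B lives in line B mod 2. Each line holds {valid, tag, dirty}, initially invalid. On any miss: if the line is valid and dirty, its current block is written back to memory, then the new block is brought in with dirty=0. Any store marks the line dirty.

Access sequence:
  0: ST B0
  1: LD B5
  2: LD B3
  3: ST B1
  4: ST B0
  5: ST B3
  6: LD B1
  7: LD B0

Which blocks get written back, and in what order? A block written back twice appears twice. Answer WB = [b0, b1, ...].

  0 | W B0 → L0 miss [D]
  1 | R B5 → L1 miss [-]
  2 | R B3 → L1 miss [-]
  3 | W B1 → L1 miss [D]
  4 | W B0 → L0 hit [D]
  5 | W B3 → L1 miss wb→B1 [D]
  6 | R B1 → L1 miss wb→B3 [-]
  7 | R B0 → L0 hit [D]

WB = [1, 3]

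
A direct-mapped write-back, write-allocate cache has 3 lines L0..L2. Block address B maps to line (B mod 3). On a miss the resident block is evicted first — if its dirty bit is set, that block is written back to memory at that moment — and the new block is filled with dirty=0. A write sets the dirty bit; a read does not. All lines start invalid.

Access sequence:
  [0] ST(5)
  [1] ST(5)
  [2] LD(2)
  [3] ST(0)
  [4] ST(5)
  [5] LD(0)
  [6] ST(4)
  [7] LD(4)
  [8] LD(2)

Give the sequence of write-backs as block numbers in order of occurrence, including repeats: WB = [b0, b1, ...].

WB = [5, 5]

  0 | W B5 → L2 miss [D]
  1 | W B5 → L2 hit [D]
  2 | R B2 → L2 miss wb→B5 [-]
  3 | W B0 → L0 miss [D]
  4 | W B5 → L2 miss [D]
  5 | R B0 → L0 hit [D]
  6 | W B4 → L1 miss [D]
  7 | R B4 → L1 hit [D]
  8 | R B2 → L2 miss wb→B5 [-]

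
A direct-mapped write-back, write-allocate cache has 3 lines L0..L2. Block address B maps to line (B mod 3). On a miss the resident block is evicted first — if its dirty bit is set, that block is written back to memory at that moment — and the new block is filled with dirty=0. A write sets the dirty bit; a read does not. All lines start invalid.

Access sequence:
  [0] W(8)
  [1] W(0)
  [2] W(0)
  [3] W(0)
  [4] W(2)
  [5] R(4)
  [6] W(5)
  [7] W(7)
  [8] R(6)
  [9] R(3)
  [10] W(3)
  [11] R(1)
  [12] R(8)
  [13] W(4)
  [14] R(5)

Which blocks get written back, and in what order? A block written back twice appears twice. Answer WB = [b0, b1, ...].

WB = [8, 2, 0, 7, 5]

0: W B8 -> L2 miss  d=D]
1: W B0 -> L0 miss  d=D]
2: W B0 -> L0 hit  d=D]
3: W B0 -> L0 hit  d=D]
4: W B2 -> L2 miss wb->B8  d=D]
5: R B4 -> L1 miss  d=-]
6: W B5 -> L2 miss wb->B2  d=D]
7: W B7 -> L1 miss  d=D]
8: R B6 -> L0 miss wb->B0  d=-]
9: R B3 -> L0 miss  d=-]
10: W B3 -> L0 hit  d=D]
11: R B1 -> L1 miss wb->B7  d=-]
12: R B8 -> L2 miss wb->B5  d=-]
13: W B4 -> L1 miss  d=D]
14: R B5 -> L2 miss  d=-]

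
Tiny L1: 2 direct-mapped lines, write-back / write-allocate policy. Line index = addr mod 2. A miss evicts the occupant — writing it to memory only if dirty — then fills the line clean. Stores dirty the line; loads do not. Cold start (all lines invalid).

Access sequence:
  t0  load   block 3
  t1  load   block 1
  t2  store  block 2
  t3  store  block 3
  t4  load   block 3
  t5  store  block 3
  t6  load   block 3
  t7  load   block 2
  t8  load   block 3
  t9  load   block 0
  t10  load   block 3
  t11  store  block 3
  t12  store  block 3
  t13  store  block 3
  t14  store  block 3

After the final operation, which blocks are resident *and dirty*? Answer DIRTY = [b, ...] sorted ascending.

0: R B3 -> L1 miss  d=-]
1: R B1 -> L1 miss  d=-]
2: W B2 -> L0 miss  d=D]
3: W B3 -> L1 miss  d=D]
4: R B3 -> L1 hit  d=D]
5: W B3 -> L1 hit  d=D]
6: R B3 -> L1 hit  d=D]
7: R B2 -> L0 hit  d=D]
8: R B3 -> L1 hit  d=D]
9: R B0 -> L0 miss wb->B2  d=-]
10: R B3 -> L1 hit  d=D]
11: W B3 -> L1 hit  d=D]
12: W B3 -> L1 hit  d=D]
13: W B3 -> L1 hit  d=D]
14: W B3 -> L1 hit  d=D]

DIRTY = [3]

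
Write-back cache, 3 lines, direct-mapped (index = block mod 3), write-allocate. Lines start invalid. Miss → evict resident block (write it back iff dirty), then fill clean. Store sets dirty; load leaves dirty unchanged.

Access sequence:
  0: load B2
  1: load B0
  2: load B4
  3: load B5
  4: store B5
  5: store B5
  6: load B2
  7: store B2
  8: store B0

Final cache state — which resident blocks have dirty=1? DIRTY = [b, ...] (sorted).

DIRTY = [0, 2]

  0 | R B2 → L2 miss [-]
  1 | R B0 → L0 miss [-]
  2 | R B4 → L1 miss [-]
  3 | R B5 → L2 miss [-]
  4 | W B5 → L2 hit [D]
  5 | W B5 → L2 hit [D]
  6 | R B2 → L2 miss wb→B5 [-]
  7 | W B2 → L2 hit [D]
  8 | W B0 → L0 hit [D]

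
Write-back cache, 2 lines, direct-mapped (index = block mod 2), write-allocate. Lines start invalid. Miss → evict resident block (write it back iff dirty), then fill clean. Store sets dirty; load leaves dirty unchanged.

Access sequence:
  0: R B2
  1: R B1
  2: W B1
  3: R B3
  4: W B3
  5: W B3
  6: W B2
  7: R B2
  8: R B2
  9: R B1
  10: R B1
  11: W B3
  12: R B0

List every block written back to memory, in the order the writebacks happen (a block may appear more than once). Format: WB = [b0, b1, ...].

WB = [1, 3, 2]

0: R B2 -> L0 miss  d=-]
1: R B1 -> L1 miss  d=-]
2: W B1 -> L1 hit  d=D]
3: R B3 -> L1 miss wb->B1  d=-]
4: W B3 -> L1 hit  d=D]
5: W B3 -> L1 hit  d=D]
6: W B2 -> L0 hit  d=D]
7: R B2 -> L0 hit  d=D]
8: R B2 -> L0 hit  d=D]
9: R B1 -> L1 miss wb->B3  d=-]
10: R B1 -> L1 hit  d=-]
11: W B3 -> L1 miss  d=D]
12: R B0 -> L0 miss wb->B2  d=-]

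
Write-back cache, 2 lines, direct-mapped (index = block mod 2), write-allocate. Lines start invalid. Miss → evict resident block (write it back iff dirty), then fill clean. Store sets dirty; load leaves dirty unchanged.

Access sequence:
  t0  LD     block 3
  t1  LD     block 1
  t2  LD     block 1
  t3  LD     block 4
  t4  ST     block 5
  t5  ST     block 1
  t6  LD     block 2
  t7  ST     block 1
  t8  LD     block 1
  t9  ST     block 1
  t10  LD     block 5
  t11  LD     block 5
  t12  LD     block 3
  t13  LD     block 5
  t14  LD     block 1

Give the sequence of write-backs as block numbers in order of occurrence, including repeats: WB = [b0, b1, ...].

WB = [5, 1]

0: R B3 → L1 miss [-]
1: R B1 → L1 miss [-]
2: R B1 → L1 hit [-]
3: R B4 → L0 miss [-]
4: W B5 → L1 miss [D]
5: W B1 → L1 miss wb→B5 [D]
6: R B2 → L0 miss [-]
7: W B1 → L1 hit [D]
8: R B1 → L1 hit [D]
9: W B1 → L1 hit [D]
10: R B5 → L1 miss wb→B1 [-]
11: R B5 → L1 hit [-]
12: R B3 → L1 miss [-]
13: R B5 → L1 miss [-]
14: R B1 → L1 miss [-]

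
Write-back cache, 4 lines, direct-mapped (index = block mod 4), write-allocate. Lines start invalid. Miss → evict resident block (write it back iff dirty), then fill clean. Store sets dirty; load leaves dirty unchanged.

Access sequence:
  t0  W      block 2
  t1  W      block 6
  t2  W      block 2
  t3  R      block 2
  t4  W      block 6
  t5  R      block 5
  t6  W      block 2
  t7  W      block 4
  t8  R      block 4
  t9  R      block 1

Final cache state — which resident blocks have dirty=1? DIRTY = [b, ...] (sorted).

  0 | W B2 → L2 miss [D]
  1 | W B6 → L2 miss wb→B2 [D]
  2 | W B2 → L2 miss wb→B6 [D]
  3 | R B2 → L2 hit [D]
  4 | W B6 → L2 miss wb→B2 [D]
  5 | R B5 → L1 miss [-]
  6 | W B2 → L2 miss wb→B6 [D]
  7 | W B4 → L0 miss [D]
  8 | R B4 → L0 hit [D]
  9 | R B1 → L1 miss [-]

DIRTY = [2, 4]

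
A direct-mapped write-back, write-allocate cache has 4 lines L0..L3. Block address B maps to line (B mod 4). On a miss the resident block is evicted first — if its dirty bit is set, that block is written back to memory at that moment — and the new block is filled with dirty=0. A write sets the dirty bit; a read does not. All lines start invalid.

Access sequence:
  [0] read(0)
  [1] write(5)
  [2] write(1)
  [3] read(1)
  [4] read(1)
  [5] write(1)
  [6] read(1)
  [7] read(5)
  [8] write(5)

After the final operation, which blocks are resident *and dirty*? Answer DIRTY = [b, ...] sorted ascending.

  0 | R B0 → L0 miss [-]
  1 | W B5 → L1 miss [D]
  2 | W B1 → L1 miss wb→B5 [D]
  3 | R B1 → L1 hit [D]
  4 | R B1 → L1 hit [D]
  5 | W B1 → L1 hit [D]
  6 | R B1 → L1 hit [D]
  7 | R B5 → L1 miss wb→B1 [-]
  8 | W B5 → L1 hit [D]

DIRTY = [5]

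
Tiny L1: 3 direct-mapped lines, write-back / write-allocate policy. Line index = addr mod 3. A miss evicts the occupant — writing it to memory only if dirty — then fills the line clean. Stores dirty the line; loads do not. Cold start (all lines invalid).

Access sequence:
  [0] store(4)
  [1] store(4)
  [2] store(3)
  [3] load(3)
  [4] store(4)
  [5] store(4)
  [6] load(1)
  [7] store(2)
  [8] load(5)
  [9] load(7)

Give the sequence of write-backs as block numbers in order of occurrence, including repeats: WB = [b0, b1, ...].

WB = [4, 2]

  0 | W B4 → L1 miss [D]
  1 | W B4 → L1 hit [D]
  2 | W B3 → L0 miss [D]
  3 | R B3 → L0 hit [D]
  4 | W B4 → L1 hit [D]
  5 | W B4 → L1 hit [D]
  6 | R B1 → L1 miss wb→B4 [-]
  7 | W B2 → L2 miss [D]
  8 | R B5 → L2 miss wb→B2 [-]
  9 | R B7 → L1 miss [-]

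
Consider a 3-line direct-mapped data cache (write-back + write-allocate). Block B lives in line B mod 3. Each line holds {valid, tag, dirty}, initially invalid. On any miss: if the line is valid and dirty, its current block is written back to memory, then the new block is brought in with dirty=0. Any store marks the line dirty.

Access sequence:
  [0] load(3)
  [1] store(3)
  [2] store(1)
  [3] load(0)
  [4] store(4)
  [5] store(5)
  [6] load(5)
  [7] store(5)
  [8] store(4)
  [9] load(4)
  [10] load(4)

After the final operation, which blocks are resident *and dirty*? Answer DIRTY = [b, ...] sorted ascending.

DIRTY = [4, 5]

  0 | R B3 → L0 miss [-]
  1 | W B3 → L0 hit [D]
  2 | W B1 → L1 miss [D]
  3 | R B0 → L0 miss wb→B3 [-]
  4 | W B4 → L1 miss wb→B1 [D]
  5 | W B5 → L2 miss [D]
  6 | R B5 → L2 hit [D]
  7 | W B5 → L2 hit [D]
  8 | W B4 → L1 hit [D]
  9 | R B4 → L1 hit [D]
  10 | R B4 → L1 hit [D]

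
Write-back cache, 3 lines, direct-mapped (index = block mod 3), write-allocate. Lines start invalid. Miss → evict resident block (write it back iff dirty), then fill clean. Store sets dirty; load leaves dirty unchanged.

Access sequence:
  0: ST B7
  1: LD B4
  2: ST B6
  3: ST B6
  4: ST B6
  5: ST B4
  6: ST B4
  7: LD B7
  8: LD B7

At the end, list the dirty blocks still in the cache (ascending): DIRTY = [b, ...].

DIRTY = [6]

  0 | W B7 → L1 miss [D]
  1 | R B4 → L1 miss wb→B7 [-]
  2 | W B6 → L0 miss [D]
  3 | W B6 → L0 hit [D]
  4 | W B6 → L0 hit [D]
  5 | W B4 → L1 hit [D]
  6 | W B4 → L1 hit [D]
  7 | R B7 → L1 miss wb→B4 [-]
  8 | R B7 → L1 hit [-]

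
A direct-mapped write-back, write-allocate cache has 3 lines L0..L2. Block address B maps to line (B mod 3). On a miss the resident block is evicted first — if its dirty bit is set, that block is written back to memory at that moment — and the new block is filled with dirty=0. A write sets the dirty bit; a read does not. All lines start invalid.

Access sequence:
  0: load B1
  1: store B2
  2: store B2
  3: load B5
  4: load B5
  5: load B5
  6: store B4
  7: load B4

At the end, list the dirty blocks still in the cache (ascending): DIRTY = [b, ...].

0: R B1 → L1 miss [-]
1: W B2 → L2 miss [D]
2: W B2 → L2 hit [D]
3: R B5 → L2 miss wb→B2 [-]
4: R B5 → L2 hit [-]
5: R B5 → L2 hit [-]
6: W B4 → L1 miss [D]
7: R B4 → L1 hit [D]

DIRTY = [4]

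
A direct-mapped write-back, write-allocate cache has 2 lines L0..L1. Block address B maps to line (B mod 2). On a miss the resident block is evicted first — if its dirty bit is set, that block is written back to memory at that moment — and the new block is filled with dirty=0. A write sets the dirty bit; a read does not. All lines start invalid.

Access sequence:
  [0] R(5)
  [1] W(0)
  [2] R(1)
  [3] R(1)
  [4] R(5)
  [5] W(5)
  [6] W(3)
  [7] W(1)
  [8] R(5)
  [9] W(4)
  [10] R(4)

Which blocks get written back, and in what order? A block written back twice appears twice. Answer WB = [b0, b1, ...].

WB = [5, 3, 1, 0]

0: R B5 -> L1 miss  d=-]
1: W B0 -> L0 miss  d=D]
2: R B1 -> L1 miss  d=-]
3: R B1 -> L1 hit  d=-]
4: R B5 -> L1 miss  d=-]
5: W B5 -> L1 hit  d=D]
6: W B3 -> L1 miss wb->B5  d=D]
7: W B1 -> L1 miss wb->B3  d=D]
8: R B5 -> L1 miss wb->B1  d=-]
9: W B4 -> L0 miss wb->B0  d=D]
10: R B4 -> L0 hit  d=D]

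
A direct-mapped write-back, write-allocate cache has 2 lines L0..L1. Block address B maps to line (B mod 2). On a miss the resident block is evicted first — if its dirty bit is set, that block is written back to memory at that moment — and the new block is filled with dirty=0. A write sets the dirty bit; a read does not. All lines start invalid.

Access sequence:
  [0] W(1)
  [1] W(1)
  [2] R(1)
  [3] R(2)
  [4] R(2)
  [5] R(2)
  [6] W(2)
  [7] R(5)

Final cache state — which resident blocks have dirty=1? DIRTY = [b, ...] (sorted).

0: W B1 → L1 miss [D]
1: W B1 → L1 hit [D]
2: R B1 → L1 hit [D]
3: R B2 → L0 miss [-]
4: R B2 → L0 hit [-]
5: R B2 → L0 hit [-]
6: W B2 → L0 hit [D]
7: R B5 → L1 miss wb→B1 [-]

DIRTY = [2]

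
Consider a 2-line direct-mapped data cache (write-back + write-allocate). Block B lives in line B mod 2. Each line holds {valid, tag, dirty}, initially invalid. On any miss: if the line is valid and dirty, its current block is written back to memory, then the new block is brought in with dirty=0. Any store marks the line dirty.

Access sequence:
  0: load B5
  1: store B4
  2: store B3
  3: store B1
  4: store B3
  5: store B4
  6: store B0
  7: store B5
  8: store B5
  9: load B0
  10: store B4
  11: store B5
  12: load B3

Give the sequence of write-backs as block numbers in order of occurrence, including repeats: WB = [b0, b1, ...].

WB = [3, 1, 4, 3, 0, 5]

0: R B5 -> L1 miss  d=-]
1: W B4 -> L0 miss  d=D]
2: W B3 -> L1 miss  d=D]
3: W B1 -> L1 miss wb->B3  d=D]
4: W B3 -> L1 miss wb->B1  d=D]
5: W B4 -> L0 hit  d=D]
6: W B0 -> L0 miss wb->B4  d=D]
7: W B5 -> L1 miss wb->B3  d=D]
8: W B5 -> L1 hit  d=D]
9: R B0 -> L0 hit  d=D]
10: W B4 -> L0 miss wb->B0  d=D]
11: W B5 -> L1 hit  d=D]
12: R B3 -> L1 miss wb->B5  d=-]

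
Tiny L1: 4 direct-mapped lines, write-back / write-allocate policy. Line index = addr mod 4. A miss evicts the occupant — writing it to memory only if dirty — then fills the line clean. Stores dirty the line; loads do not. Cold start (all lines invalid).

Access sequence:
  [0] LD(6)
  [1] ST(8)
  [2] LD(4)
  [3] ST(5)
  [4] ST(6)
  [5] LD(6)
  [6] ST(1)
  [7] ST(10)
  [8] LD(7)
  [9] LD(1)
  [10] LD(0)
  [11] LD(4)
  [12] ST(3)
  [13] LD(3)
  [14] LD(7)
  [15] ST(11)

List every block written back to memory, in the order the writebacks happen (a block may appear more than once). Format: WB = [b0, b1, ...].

0: R B6 → L2 miss [-]
1: W B8 → L0 miss [D]
2: R B4 → L0 miss wb→B8 [-]
3: W B5 → L1 miss [D]
4: W B6 → L2 hit [D]
5: R B6 → L2 hit [D]
6: W B1 → L1 miss wb→B5 [D]
7: W B10 → L2 miss wb→B6 [D]
8: R B7 → L3 miss [-]
9: R B1 → L1 hit [D]
10: R B0 → L0 miss [-]
11: R B4 → L0 miss [-]
12: W B3 → L3 miss [D]
13: R B3 → L3 hit [D]
14: R B7 → L3 miss wb→B3 [-]
15: W B11 → L3 miss [D]

WB = [8, 5, 6, 3]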